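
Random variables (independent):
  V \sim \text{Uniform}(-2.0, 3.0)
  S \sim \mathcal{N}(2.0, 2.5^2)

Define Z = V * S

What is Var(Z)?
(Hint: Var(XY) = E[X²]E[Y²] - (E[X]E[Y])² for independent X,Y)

Var(XY) = E[X²]E[Y²] - (E[X]E[Y])²
E[V] = 0.5, Var(V) = 2.0833333
E[S] = 2, Var(S) = 6.25
E[V²] = 2.0833333 + 0.5² = 2.3333333
E[S²] = 6.25 + 2² = 10.25
Var(Z) = 2.3333333*10.25 - (0.5*2)²
= 23.916667 - 1 = 22.916667

22.916667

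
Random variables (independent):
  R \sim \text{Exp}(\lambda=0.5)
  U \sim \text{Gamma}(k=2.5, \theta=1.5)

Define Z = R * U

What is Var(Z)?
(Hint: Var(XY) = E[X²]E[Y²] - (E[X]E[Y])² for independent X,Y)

Var(XY) = E[X²]E[Y²] - (E[X]E[Y])²
E[R] = 2, Var(R) = 4
E[U] = 3.75, Var(U) = 5.625
E[R²] = 4 + 2² = 8
E[U²] = 5.625 + 3.75² = 19.6875
Var(Z) = 8*19.6875 - (2*3.75)²
= 157.5 - 56.25 = 101.25

101.25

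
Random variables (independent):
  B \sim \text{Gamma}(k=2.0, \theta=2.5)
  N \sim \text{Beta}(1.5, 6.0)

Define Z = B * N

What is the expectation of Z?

For independent RVs: E[XY] = E[X]*E[Y]
E[B] = 5
E[N] = 0.2
E[Z] = 5 * 0.2 = 1

1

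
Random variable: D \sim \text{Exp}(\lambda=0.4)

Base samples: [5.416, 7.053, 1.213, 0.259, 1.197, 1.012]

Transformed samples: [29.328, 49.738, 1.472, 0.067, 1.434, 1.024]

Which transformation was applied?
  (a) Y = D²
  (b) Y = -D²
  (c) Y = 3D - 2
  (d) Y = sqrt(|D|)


Checking option (a) Y = D²:
  D = 5.416 -> Y = 29.328 ✓
  D = 7.053 -> Y = 49.738 ✓
  D = 1.213 -> Y = 1.472 ✓
All samples match this transformation.

(a) D²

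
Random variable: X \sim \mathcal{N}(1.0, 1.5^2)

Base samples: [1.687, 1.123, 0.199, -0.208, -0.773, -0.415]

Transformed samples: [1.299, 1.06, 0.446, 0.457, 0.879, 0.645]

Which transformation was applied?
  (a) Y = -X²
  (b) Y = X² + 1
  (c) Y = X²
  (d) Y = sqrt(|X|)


Checking option (d) Y = sqrt(|X|):
  X = 1.687 -> Y = 1.299 ✓
  X = 1.123 -> Y = 1.06 ✓
  X = 0.199 -> Y = 0.446 ✓
All samples match this transformation.

(d) sqrt(|X|)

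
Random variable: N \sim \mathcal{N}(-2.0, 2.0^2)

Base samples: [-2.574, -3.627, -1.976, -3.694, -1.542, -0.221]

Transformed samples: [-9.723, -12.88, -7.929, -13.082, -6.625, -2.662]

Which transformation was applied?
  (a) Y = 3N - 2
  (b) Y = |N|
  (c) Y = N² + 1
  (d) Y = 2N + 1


Checking option (a) Y = 3N - 2:
  N = -2.574 -> Y = -9.723 ✓
  N = -3.627 -> Y = -12.88 ✓
  N = -1.976 -> Y = -7.929 ✓
All samples match this transformation.

(a) 3N - 2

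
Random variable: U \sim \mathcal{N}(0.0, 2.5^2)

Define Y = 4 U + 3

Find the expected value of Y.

For Y = 4U + 3:
E[Y] = 4 * E[U] + 3
E[U] = 0.0 = 0
E[Y] = 4 * 0 + 3 = 3

3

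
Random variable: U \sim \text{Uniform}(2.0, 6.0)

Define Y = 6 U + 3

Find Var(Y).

For Y = aU + b: Var(Y) = a² * Var(U)
Var(U) = (6 - 2)^2/12 = 1.3333333
Var(Y) = 6² * 1.3333333 = 36 * 1.3333333 = 48

48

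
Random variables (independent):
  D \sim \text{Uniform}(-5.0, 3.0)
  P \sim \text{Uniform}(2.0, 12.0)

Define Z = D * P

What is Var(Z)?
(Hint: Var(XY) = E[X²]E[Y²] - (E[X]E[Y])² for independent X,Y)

Var(XY) = E[X²]E[Y²] - (E[X]E[Y])²
E[D] = -1, Var(D) = 5.3333333
E[P] = 7, Var(P) = 8.3333333
E[D²] = 5.3333333 + (-1)² = 6.3333333
E[P²] = 8.3333333 + 7² = 57.333333
Var(Z) = 6.3333333*57.333333 - (-1*7)²
= 363.11111 - 49 = 314.11111

314.11111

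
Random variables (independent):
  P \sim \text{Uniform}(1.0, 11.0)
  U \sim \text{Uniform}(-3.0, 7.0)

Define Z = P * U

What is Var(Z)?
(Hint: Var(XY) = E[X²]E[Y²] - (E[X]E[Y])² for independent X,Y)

Var(XY) = E[X²]E[Y²] - (E[X]E[Y])²
E[P] = 6, Var(P) = 8.3333333
E[U] = 2, Var(U) = 8.3333333
E[P²] = 8.3333333 + 6² = 44.333333
E[U²] = 8.3333333 + 2² = 12.333333
Var(Z) = 44.333333*12.333333 - (6*2)²
= 546.77778 - 144 = 402.77778

402.77778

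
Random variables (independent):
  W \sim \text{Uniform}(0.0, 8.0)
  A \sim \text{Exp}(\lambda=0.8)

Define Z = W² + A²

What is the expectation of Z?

E[Z] = E[W²] + E[A²]
E[W²] = Var(W) + E[W]² = 5.3333333 + 16 = 21.333333
E[A²] = Var(A) + E[A]² = 1.5625 + 1.5625 = 3.125
E[Z] = 21.333333 + 3.125 = 24.458333

24.458333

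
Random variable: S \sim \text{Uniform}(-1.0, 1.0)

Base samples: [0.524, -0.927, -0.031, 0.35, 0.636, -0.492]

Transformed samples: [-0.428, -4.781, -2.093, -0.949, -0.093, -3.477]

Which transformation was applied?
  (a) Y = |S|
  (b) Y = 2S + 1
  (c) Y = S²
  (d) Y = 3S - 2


Checking option (d) Y = 3S - 2:
  S = 0.524 -> Y = -0.428 ✓
  S = -0.927 -> Y = -4.781 ✓
  S = -0.031 -> Y = -2.093 ✓
All samples match this transformation.

(d) 3S - 2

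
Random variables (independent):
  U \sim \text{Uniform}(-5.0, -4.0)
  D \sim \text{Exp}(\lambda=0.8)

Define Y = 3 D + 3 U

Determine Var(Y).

For independent RVs: Var(aX + bY) = a²Var(X) + b²Var(Y)
Var(U) = 0.083333333
Var(D) = 1.5625
Var(Y) = 3²*0.083333333 + 3²*1.5625
= 9*0.083333333 + 9*1.5625 = 14.8125

14.8125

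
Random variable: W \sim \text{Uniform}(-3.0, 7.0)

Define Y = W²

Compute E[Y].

E[W²] = Var(W) + (E[W])² = 8.3333333 + 4 = 12.333333

12.333333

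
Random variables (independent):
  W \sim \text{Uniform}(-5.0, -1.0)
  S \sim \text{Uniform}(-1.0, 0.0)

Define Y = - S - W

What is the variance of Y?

For independent RVs: Var(aX + bY) = a²Var(X) + b²Var(Y)
Var(W) = 1.3333333
Var(S) = 0.083333333
Var(Y) = (-1)²*1.3333333 + (-1)²*0.083333333
= 1*1.3333333 + 1*0.083333333 = 1.4166667

1.4166667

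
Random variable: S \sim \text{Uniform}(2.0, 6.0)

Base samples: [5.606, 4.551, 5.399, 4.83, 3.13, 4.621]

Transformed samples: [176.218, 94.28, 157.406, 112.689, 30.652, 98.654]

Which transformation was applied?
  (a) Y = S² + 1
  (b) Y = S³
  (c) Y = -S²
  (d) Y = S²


Checking option (b) Y = S³:
  S = 5.606 -> Y = 176.218 ✓
  S = 4.551 -> Y = 94.28 ✓
  S = 5.399 -> Y = 157.406 ✓
All samples match this transformation.

(b) S³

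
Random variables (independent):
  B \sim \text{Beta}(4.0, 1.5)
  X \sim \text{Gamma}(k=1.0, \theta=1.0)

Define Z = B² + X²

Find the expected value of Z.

E[Z] = E[B²] + E[X²]
E[B²] = Var(B) + E[B]² = 0.03051494 + 0.52892562 = 0.55944056
E[X²] = Var(X) + E[X]² = 1 + 1 = 2
E[Z] = 0.55944056 + 2 = 2.5594406

2.5594406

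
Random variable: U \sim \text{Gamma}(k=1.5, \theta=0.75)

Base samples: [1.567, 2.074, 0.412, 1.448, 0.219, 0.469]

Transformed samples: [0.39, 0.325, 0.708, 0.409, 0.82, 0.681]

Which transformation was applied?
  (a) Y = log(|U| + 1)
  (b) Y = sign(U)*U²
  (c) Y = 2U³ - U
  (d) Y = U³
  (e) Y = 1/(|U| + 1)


Checking option (e) Y = 1/(|U| + 1):
  U = 1.567 -> Y = 0.39 ✓
  U = 2.074 -> Y = 0.325 ✓
  U = 0.412 -> Y = 0.708 ✓
All samples match this transformation.

(e) 1/(|U| + 1)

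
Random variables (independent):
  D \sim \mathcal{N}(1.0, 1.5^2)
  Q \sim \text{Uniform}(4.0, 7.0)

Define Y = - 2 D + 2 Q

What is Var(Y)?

For independent RVs: Var(aX + bY) = a²Var(X) + b²Var(Y)
Var(D) = 2.25
Var(Q) = 0.75
Var(Y) = (-2)²*2.25 + 2²*0.75
= 4*2.25 + 4*0.75 = 12

12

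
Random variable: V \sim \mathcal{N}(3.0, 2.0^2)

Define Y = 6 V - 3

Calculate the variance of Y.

For Y = aV + b: Var(Y) = a² * Var(V)
Var(V) = 2.0^2 = 4
Var(Y) = 6² * 4 = 36 * 4 = 144

144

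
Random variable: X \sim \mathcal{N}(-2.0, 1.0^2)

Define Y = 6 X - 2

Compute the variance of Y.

For Y = aX + b: Var(Y) = a² * Var(X)
Var(X) = 1.0^2 = 1
Var(Y) = 6² * 1 = 36 * 1 = 36

36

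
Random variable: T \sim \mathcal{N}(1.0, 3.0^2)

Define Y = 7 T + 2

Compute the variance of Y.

For Y = aT + b: Var(Y) = a² * Var(T)
Var(T) = 3.0^2 = 9
Var(Y) = 7² * 9 = 49 * 9 = 441

441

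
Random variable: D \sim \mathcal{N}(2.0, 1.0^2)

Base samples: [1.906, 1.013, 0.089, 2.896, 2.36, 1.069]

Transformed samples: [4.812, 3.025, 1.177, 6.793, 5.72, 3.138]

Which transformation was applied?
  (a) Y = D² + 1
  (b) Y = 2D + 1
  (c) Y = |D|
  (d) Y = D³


Checking option (b) Y = 2D + 1:
  D = 1.906 -> Y = 4.812 ✓
  D = 1.013 -> Y = 3.025 ✓
  D = 0.089 -> Y = 1.177 ✓
All samples match this transformation.

(b) 2D + 1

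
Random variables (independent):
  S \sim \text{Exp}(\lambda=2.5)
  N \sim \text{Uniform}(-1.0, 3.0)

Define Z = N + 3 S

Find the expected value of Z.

E[Z] = 3*E[S] + 1*E[N]
E[S] = 0.4
E[N] = 1
E[Z] = 3*0.4 + 1*1 = 2.2

2.2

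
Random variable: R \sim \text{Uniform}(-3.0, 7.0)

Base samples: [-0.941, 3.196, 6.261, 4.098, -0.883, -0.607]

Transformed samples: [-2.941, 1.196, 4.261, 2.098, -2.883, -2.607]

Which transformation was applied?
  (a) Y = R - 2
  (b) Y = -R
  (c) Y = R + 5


Checking option (a) Y = R - 2:
  R = -0.941 -> Y = -2.941 ✓
  R = 3.196 -> Y = 1.196 ✓
  R = 6.261 -> Y = 4.261 ✓
All samples match this transformation.

(a) R - 2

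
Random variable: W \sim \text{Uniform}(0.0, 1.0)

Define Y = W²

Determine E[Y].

E[W²] = Var(W) + (E[W])² = 0.083333333 + 0.25 = 0.33333333

0.33333333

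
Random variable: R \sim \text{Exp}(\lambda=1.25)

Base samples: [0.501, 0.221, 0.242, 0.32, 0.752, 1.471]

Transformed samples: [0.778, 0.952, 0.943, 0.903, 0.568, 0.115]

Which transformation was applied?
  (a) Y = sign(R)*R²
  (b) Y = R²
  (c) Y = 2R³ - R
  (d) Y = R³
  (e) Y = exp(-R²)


Checking option (e) Y = exp(-R²):
  R = 0.501 -> Y = 0.778 ✓
  R = 0.221 -> Y = 0.952 ✓
  R = 0.242 -> Y = 0.943 ✓
All samples match this transformation.

(e) exp(-R²)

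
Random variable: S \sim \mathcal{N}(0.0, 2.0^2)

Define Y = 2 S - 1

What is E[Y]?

For Y = 2S - 1:
E[Y] = 2 * E[S] - 1
E[S] = 0.0 = 0
E[Y] = 2 * 0 - 1 = -1

-1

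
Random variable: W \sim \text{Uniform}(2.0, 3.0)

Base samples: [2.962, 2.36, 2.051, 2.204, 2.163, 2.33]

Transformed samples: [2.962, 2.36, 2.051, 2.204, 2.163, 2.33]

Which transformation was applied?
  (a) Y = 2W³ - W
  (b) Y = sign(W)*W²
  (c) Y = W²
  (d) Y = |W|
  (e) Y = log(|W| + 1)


Checking option (d) Y = |W|:
  W = 2.962 -> Y = 2.962 ✓
  W = 2.36 -> Y = 2.36 ✓
  W = 2.051 -> Y = 2.051 ✓
All samples match this transformation.

(d) |W|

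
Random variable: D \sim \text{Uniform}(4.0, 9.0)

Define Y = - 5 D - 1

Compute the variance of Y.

For Y = aD + b: Var(Y) = a² * Var(D)
Var(D) = (9 - 4)^2/12 = 2.0833333
Var(Y) = (-5)² * 2.0833333 = 25 * 2.0833333 = 52.083333

52.083333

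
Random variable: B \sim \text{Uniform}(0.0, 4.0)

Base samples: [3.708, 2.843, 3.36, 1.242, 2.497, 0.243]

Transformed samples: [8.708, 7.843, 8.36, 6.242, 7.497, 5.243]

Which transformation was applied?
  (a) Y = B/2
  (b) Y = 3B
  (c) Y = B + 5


Checking option (c) Y = B + 5:
  B = 3.708 -> Y = 8.708 ✓
  B = 2.843 -> Y = 7.843 ✓
  B = 3.36 -> Y = 8.36 ✓
All samples match this transformation.

(c) B + 5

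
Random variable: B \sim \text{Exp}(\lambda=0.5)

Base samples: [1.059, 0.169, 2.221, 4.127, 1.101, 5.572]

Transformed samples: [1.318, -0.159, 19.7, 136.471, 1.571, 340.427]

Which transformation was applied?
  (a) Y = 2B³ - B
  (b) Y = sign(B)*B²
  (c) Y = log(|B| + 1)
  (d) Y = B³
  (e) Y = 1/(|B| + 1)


Checking option (a) Y = 2B³ - B:
  B = 1.059 -> Y = 1.318 ✓
  B = 0.169 -> Y = -0.159 ✓
  B = 2.221 -> Y = 19.7 ✓
All samples match this transformation.

(a) 2B³ - B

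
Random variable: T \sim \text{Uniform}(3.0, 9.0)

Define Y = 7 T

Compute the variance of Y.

For Y = aT + b: Var(Y) = a² * Var(T)
Var(T) = (9 - 3)^2/12 = 3
Var(Y) = 7² * 3 = 49 * 3 = 147

147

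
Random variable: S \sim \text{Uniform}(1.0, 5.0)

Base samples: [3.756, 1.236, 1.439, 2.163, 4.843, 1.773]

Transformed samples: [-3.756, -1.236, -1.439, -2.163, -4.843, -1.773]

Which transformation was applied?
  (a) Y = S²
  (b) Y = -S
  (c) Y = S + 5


Checking option (b) Y = -S:
  S = 3.756 -> Y = -3.756 ✓
  S = 1.236 -> Y = -1.236 ✓
  S = 1.439 -> Y = -1.439 ✓
All samples match this transformation.

(b) -S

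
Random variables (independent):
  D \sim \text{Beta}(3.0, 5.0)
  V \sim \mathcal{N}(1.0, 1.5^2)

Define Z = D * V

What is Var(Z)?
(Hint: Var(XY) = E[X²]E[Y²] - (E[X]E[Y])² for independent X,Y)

Var(XY) = E[X²]E[Y²] - (E[X]E[Y])²
E[D] = 0.375, Var(D) = 0.026041667
E[V] = 1, Var(V) = 2.25
E[D²] = 0.026041667 + 0.375² = 0.16666667
E[V²] = 2.25 + 1² = 3.25
Var(Z) = 0.16666667*3.25 - (0.375*1)²
= 0.54166667 - 0.140625 = 0.40104167

0.40104167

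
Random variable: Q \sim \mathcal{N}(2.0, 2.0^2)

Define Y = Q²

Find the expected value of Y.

E[Q²] = Var(Q) + (E[Q])² = 4 + 4 = 8

8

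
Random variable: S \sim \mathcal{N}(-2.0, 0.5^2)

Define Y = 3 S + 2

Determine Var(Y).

For Y = aS + b: Var(Y) = a² * Var(S)
Var(S) = 0.5^2 = 0.25
Var(Y) = 3² * 0.25 = 9 * 0.25 = 2.25

2.25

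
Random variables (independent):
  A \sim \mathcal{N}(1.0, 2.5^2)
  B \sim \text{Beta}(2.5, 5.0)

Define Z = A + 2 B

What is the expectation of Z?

E[Z] = 1*E[A] + 2*E[B]
E[A] = 1
E[B] = 0.33333333
E[Z] = 1*1 + 2*0.33333333 = 1.6666667

1.6666667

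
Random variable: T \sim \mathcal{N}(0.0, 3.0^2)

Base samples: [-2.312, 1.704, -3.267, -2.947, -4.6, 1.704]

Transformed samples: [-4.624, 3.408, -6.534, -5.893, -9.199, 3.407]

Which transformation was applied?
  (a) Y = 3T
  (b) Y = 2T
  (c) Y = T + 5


Checking option (b) Y = 2T:
  T = -2.312 -> Y = -4.624 ✓
  T = 1.704 -> Y = 3.408 ✓
  T = -3.267 -> Y = -6.534 ✓
All samples match this transformation.

(b) 2T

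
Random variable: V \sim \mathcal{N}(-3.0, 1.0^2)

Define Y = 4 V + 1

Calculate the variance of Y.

For Y = aV + b: Var(Y) = a² * Var(V)
Var(V) = 1.0^2 = 1
Var(Y) = 4² * 1 = 16 * 1 = 16

16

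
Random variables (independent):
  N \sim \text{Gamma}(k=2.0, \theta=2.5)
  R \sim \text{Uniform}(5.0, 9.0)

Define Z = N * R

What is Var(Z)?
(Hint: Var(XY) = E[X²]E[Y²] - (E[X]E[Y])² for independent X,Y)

Var(XY) = E[X²]E[Y²] - (E[X]E[Y])²
E[N] = 5, Var(N) = 12.5
E[R] = 7, Var(R) = 1.3333333
E[N²] = 12.5 + 5² = 37.5
E[R²] = 1.3333333 + 7² = 50.333333
Var(Z) = 37.5*50.333333 - (5*7)²
= 1887.5 - 1225 = 662.5

662.5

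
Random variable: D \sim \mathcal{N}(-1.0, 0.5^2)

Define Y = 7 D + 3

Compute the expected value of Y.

For Y = 7D + 3:
E[Y] = 7 * E[D] + 3
E[D] = -1.0 = -1
E[Y] = 7 * (-1) + 3 = -4

-4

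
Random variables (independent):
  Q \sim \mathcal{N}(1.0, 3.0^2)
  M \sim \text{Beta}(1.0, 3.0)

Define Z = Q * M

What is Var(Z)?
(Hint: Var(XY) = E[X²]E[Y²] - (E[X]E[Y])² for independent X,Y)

Var(XY) = E[X²]E[Y²] - (E[X]E[Y])²
E[Q] = 1, Var(Q) = 9
E[M] = 0.25, Var(M) = 0.0375
E[Q²] = 9 + 1² = 10
E[M²] = 0.0375 + 0.25² = 0.1
Var(Z) = 10*0.1 - (1*0.25)²
= 1 - 0.0625 = 0.9375

0.9375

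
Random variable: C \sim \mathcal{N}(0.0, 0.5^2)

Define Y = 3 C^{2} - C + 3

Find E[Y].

E[Y] = 3*E[C²] - 1*E[C] + 3
E[C] = 0
E[C²] = Var(C) + (E[C])² = 0.25 + 0 = 0.25
E[Y] = 3*0.25 - 1*0 + 3 = 3.75

3.75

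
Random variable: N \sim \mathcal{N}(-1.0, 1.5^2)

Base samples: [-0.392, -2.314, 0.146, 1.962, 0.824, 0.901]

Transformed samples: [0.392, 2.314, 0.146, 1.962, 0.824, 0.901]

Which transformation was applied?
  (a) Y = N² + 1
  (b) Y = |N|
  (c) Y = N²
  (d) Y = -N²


Checking option (b) Y = |N|:
  N = -0.392 -> Y = 0.392 ✓
  N = -2.314 -> Y = 2.314 ✓
  N = 0.146 -> Y = 0.146 ✓
All samples match this transformation.

(b) |N|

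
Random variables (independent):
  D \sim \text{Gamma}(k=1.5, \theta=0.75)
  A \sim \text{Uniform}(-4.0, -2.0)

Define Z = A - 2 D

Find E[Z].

E[Z] = -2*E[D] + 1*E[A]
E[D] = 1.125
E[A] = -3
E[Z] = -2*1.125 + 1*(-3) = -5.25

-5.25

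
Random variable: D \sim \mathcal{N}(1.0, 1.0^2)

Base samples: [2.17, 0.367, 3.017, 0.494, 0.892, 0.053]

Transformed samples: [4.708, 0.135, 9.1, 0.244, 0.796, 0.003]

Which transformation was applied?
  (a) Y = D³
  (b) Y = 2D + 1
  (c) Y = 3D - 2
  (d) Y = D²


Checking option (d) Y = D²:
  D = 2.17 -> Y = 4.708 ✓
  D = 0.367 -> Y = 0.135 ✓
  D = 3.017 -> Y = 9.1 ✓
All samples match this transformation.

(d) D²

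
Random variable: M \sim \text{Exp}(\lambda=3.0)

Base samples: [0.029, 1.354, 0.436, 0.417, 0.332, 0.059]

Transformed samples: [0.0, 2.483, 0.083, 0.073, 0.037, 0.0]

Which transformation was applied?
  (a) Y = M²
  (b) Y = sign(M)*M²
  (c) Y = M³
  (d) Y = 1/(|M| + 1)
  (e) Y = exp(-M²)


Checking option (c) Y = M³:
  M = 0.029 -> Y = 0.0 ✓
  M = 1.354 -> Y = 2.483 ✓
  M = 0.436 -> Y = 0.083 ✓
All samples match this transformation.

(c) M³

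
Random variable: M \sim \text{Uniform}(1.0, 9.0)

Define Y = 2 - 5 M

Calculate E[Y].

For Y = -5M + 2:
E[Y] = -5 * E[M] + 2
E[M] = (1 + 9)/2 = 5
E[Y] = -5 * 5 + 2 = -23

-23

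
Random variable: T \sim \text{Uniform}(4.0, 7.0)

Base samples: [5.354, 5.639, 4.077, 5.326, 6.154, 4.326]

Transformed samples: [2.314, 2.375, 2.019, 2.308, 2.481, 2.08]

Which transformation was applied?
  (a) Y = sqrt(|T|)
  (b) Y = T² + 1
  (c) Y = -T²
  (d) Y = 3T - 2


Checking option (a) Y = sqrt(|T|):
  T = 5.354 -> Y = 2.314 ✓
  T = 5.639 -> Y = 2.375 ✓
  T = 4.077 -> Y = 2.019 ✓
All samples match this transformation.

(a) sqrt(|T|)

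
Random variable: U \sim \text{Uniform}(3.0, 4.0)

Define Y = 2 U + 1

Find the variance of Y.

For Y = aU + b: Var(Y) = a² * Var(U)
Var(U) = (4 - 3)^2/12 = 0.083333333
Var(Y) = 2² * 0.083333333 = 4 * 0.083333333 = 0.33333333

0.33333333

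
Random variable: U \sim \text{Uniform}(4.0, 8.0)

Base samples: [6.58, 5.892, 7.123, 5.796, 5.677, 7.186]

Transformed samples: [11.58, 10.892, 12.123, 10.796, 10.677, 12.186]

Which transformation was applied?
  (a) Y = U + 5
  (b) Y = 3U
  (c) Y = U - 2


Checking option (a) Y = U + 5:
  U = 6.58 -> Y = 11.58 ✓
  U = 5.892 -> Y = 10.892 ✓
  U = 7.123 -> Y = 12.123 ✓
All samples match this transformation.

(a) U + 5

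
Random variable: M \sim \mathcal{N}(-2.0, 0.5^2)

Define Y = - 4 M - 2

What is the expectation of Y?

For Y = -4M - 2:
E[Y] = -4 * E[M] - 2
E[M] = -2.0 = -2
E[Y] = -4 * (-2) - 2 = 6

6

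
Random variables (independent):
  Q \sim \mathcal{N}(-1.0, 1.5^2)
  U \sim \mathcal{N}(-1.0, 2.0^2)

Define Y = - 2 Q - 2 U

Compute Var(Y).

For independent RVs: Var(aX + bY) = a²Var(X) + b²Var(Y)
Var(Q) = 2.25
Var(U) = 4
Var(Y) = (-2)²*2.25 + (-2)²*4
= 4*2.25 + 4*4 = 25

25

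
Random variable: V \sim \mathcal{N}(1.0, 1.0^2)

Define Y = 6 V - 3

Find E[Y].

For Y = 6V - 3:
E[Y] = 6 * E[V] - 3
E[V] = 1.0 = 1
E[Y] = 6 * 1 - 3 = 3

3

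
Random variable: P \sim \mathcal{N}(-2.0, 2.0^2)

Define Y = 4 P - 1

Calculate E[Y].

For Y = 4P - 1:
E[Y] = 4 * E[P] - 1
E[P] = -2.0 = -2
E[Y] = 4 * (-2) - 1 = -9

-9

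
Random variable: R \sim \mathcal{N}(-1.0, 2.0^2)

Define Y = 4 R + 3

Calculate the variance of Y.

For Y = aR + b: Var(Y) = a² * Var(R)
Var(R) = 2.0^2 = 4
Var(Y) = 4² * 4 = 16 * 4 = 64

64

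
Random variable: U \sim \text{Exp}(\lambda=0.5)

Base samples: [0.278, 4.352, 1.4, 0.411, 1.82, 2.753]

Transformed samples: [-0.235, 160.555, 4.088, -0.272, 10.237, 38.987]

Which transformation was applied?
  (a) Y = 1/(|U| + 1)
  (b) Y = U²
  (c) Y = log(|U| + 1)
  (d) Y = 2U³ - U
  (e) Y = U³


Checking option (d) Y = 2U³ - U:
  U = 0.278 -> Y = -0.235 ✓
  U = 4.352 -> Y = 160.555 ✓
  U = 1.4 -> Y = 4.088 ✓
All samples match this transformation.

(d) 2U³ - U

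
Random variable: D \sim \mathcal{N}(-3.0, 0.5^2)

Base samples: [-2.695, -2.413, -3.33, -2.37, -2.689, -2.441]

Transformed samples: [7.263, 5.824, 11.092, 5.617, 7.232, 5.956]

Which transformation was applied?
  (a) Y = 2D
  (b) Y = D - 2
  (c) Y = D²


Checking option (c) Y = D²:
  D = -2.695 -> Y = 7.263 ✓
  D = -2.413 -> Y = 5.824 ✓
  D = -3.33 -> Y = 11.092 ✓
All samples match this transformation.

(c) D²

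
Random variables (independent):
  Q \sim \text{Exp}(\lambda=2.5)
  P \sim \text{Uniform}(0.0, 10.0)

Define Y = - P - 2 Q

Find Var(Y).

For independent RVs: Var(aX + bY) = a²Var(X) + b²Var(Y)
Var(Q) = 0.16
Var(P) = 8.3333333
Var(Y) = (-2)²*0.16 + (-1)²*8.3333333
= 4*0.16 + 1*8.3333333 = 8.9733333

8.9733333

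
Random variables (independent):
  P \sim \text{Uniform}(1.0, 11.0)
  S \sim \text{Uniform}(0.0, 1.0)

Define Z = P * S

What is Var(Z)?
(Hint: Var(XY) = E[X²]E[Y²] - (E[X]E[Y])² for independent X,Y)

Var(XY) = E[X²]E[Y²] - (E[X]E[Y])²
E[P] = 6, Var(P) = 8.3333333
E[S] = 0.5, Var(S) = 0.083333333
E[P²] = 8.3333333 + 6² = 44.333333
E[S²] = 0.083333333 + 0.5² = 0.33333333
Var(Z) = 44.333333*0.33333333 - (6*0.5)²
= 14.777778 - 9 = 5.7777778

5.7777778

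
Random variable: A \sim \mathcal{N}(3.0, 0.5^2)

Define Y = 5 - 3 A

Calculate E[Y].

For Y = -3A + 5:
E[Y] = -3 * E[A] + 5
E[A] = 3.0 = 3
E[Y] = -3 * 3 + 5 = -4

-4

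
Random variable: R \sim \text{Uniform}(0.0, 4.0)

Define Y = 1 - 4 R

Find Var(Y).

For Y = aR + b: Var(Y) = a² * Var(R)
Var(R) = (4 - 0)^2/12 = 1.3333333
Var(Y) = (-4)² * 1.3333333 = 16 * 1.3333333 = 21.333333

21.333333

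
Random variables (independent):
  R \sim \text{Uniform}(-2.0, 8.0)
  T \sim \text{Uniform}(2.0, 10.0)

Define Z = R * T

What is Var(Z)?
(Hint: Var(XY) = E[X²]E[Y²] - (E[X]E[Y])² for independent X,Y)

Var(XY) = E[X²]E[Y²] - (E[X]E[Y])²
E[R] = 3, Var(R) = 8.3333333
E[T] = 6, Var(T) = 5.3333333
E[R²] = 8.3333333 + 3² = 17.333333
E[T²] = 5.3333333 + 6² = 41.333333
Var(Z) = 17.333333*41.333333 - (3*6)²
= 716.44444 - 324 = 392.44444

392.44444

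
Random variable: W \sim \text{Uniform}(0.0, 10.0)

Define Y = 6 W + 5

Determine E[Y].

For Y = 6W + 5:
E[Y] = 6 * E[W] + 5
E[W] = (0 + 10)/2 = 5
E[Y] = 6 * 5 + 5 = 35

35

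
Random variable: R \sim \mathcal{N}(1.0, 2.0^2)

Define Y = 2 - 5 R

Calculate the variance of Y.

For Y = aR + b: Var(Y) = a² * Var(R)
Var(R) = 2.0^2 = 4
Var(Y) = (-5)² * 4 = 25 * 4 = 100

100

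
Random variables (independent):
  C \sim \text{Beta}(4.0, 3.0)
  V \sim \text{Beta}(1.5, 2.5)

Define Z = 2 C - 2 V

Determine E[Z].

E[Z] = 2*E[C] - 2*E[V]
E[C] = 0.57142857
E[V] = 0.375
E[Z] = 2*0.57142857 - 2*0.375 = 0.39285714

0.39285714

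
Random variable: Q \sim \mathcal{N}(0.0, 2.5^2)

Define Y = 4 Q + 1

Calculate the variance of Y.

For Y = aQ + b: Var(Y) = a² * Var(Q)
Var(Q) = 2.5^2 = 6.25
Var(Y) = 4² * 6.25 = 16 * 6.25 = 100

100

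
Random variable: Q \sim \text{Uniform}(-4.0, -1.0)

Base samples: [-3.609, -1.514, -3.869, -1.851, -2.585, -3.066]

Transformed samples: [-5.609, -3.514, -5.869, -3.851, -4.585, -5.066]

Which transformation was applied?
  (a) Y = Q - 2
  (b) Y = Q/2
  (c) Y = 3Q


Checking option (a) Y = Q - 2:
  Q = -3.609 -> Y = -5.609 ✓
  Q = -1.514 -> Y = -3.514 ✓
  Q = -3.869 -> Y = -5.869 ✓
All samples match this transformation.

(a) Q - 2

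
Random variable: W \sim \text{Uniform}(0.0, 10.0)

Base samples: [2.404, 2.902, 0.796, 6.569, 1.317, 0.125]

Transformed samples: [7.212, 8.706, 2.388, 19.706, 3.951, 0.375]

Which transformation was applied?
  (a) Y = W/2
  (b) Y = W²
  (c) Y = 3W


Checking option (c) Y = 3W:
  W = 2.404 -> Y = 7.212 ✓
  W = 2.902 -> Y = 8.706 ✓
  W = 0.796 -> Y = 2.388 ✓
All samples match this transformation.

(c) 3W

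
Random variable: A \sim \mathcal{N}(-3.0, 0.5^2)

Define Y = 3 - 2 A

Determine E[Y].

For Y = -2A + 3:
E[Y] = -2 * E[A] + 3
E[A] = -3.0 = -3
E[Y] = -2 * (-3) + 3 = 9

9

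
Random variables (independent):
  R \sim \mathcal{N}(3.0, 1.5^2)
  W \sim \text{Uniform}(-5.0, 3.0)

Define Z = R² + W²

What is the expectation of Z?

E[Z] = E[R²] + E[W²]
E[R²] = Var(R) + E[R]² = 2.25 + 9 = 11.25
E[W²] = Var(W) + E[W]² = 5.3333333 + 1 = 6.3333333
E[Z] = 11.25 + 6.3333333 = 17.583333

17.583333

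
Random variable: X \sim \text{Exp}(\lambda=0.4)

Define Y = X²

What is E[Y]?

E[X²] = Var(X) + (E[X])² = 6.25 + 6.25 = 12.5

12.5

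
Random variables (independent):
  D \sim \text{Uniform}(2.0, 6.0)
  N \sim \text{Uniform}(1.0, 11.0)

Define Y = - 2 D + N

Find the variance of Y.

For independent RVs: Var(aX + bY) = a²Var(X) + b²Var(Y)
Var(D) = 1.3333333
Var(N) = 8.3333333
Var(Y) = (-2)²*1.3333333 + 1²*8.3333333
= 4*1.3333333 + 1*8.3333333 = 13.666667

13.666667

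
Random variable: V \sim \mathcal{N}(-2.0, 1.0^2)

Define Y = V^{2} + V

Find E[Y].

E[Y] = 1*E[V²] + 1*E[V]
E[V] = -2
E[V²] = Var(V) + (E[V])² = 1 + 4 = 5
E[Y] = 1*5 + 1*(-2) = 3

3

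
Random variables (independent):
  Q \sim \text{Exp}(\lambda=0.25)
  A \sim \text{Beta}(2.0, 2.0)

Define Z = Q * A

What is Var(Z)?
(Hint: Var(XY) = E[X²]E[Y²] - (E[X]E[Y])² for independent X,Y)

Var(XY) = E[X²]E[Y²] - (E[X]E[Y])²
E[Q] = 4, Var(Q) = 16
E[A] = 0.5, Var(A) = 0.05
E[Q²] = 16 + 4² = 32
E[A²] = 0.05 + 0.5² = 0.3
Var(Z) = 32*0.3 - (4*0.5)²
= 9.6 - 4 = 5.6

5.6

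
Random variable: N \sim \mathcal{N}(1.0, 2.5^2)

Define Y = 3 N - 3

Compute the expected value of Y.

For Y = 3N - 3:
E[Y] = 3 * E[N] - 3
E[N] = 1.0 = 1
E[Y] = 3 * 1 - 3 = 0

0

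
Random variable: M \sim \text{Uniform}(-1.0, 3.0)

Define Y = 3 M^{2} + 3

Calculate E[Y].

E[Y] = 3*E[M²] + 3
E[M] = 1
E[M²] = Var(M) + (E[M])² = 1.3333333 + 1 = 2.3333333
E[Y] = 3*2.3333333 + 3 = 10

10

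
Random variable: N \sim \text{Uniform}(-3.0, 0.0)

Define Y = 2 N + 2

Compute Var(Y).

For Y = aN + b: Var(Y) = a² * Var(N)
Var(N) = (0 + 3)^2/12 = 0.75
Var(Y) = 2² * 0.75 = 4 * 0.75 = 3

3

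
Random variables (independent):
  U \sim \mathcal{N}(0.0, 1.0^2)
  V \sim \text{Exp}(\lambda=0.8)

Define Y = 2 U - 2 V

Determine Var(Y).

For independent RVs: Var(aX + bY) = a²Var(X) + b²Var(Y)
Var(U) = 1
Var(V) = 1.5625
Var(Y) = 2²*1 + (-2)²*1.5625
= 4*1 + 4*1.5625 = 10.25

10.25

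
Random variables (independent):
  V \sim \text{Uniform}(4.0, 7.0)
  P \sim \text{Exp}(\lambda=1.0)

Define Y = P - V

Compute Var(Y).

For independent RVs: Var(aX + bY) = a²Var(X) + b²Var(Y)
Var(V) = 0.75
Var(P) = 1
Var(Y) = (-1)²*0.75 + 1²*1
= 1*0.75 + 1*1 = 1.75

1.75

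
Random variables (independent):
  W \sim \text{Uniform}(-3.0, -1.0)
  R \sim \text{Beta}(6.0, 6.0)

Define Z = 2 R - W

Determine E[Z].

E[Z] = -1*E[W] + 2*E[R]
E[W] = -2
E[R] = 0.5
E[Z] = -1*(-2) + 2*0.5 = 3

3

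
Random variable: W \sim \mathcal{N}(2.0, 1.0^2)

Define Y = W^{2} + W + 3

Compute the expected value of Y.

E[Y] = 1*E[W²] + 1*E[W] + 3
E[W] = 2
E[W²] = Var(W) + (E[W])² = 1 + 4 = 5
E[Y] = 1*5 + 1*2 + 3 = 10

10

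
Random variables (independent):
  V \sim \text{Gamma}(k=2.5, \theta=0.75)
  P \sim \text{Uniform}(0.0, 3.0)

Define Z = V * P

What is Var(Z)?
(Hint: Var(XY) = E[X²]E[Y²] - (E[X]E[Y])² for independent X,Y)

Var(XY) = E[X²]E[Y²] - (E[X]E[Y])²
E[V] = 1.875, Var(V) = 1.40625
E[P] = 1.5, Var(P) = 0.75
E[V²] = 1.40625 + 1.875² = 4.921875
E[P²] = 0.75 + 1.5² = 3
Var(Z) = 4.921875*3 - (1.875*1.5)²
= 14.765625 - 7.9101562 = 6.8554688

6.8554688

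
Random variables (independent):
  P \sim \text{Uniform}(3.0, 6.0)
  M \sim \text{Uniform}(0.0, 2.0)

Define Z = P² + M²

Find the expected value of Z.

E[Z] = E[P²] + E[M²]
E[P²] = Var(P) + E[P]² = 0.75 + 20.25 = 21
E[M²] = Var(M) + E[M]² = 0.33333333 + 1 = 1.3333333
E[Z] = 21 + 1.3333333 = 22.333333

22.333333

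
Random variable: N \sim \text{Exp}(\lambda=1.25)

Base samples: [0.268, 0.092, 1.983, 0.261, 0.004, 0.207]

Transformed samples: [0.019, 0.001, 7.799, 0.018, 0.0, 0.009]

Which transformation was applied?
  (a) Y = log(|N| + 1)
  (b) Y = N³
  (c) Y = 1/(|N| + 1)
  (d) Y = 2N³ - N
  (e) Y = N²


Checking option (b) Y = N³:
  N = 0.268 -> Y = 0.019 ✓
  N = 0.092 -> Y = 0.001 ✓
  N = 1.983 -> Y = 7.799 ✓
All samples match this transformation.

(b) N³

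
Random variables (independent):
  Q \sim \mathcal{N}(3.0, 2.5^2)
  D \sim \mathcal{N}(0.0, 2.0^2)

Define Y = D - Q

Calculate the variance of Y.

For independent RVs: Var(aX + bY) = a²Var(X) + b²Var(Y)
Var(Q) = 6.25
Var(D) = 4
Var(Y) = (-1)²*6.25 + 1²*4
= 1*6.25 + 1*4 = 10.25

10.25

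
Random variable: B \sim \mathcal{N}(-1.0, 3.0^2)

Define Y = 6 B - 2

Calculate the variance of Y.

For Y = aB + b: Var(Y) = a² * Var(B)
Var(B) = 3.0^2 = 9
Var(Y) = 6² * 9 = 36 * 9 = 324

324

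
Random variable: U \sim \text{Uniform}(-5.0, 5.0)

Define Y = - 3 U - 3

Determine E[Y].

For Y = -3U - 3:
E[Y] = -3 * E[U] - 3
E[U] = (-5 + 5)/2 = 0
E[Y] = -3 * 0 - 3 = -3

-3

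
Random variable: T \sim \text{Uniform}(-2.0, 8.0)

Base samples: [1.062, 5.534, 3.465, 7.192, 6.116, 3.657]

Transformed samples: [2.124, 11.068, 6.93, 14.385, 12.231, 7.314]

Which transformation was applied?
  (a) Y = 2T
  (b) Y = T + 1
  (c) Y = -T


Checking option (a) Y = 2T:
  T = 1.062 -> Y = 2.124 ✓
  T = 5.534 -> Y = 11.068 ✓
  T = 3.465 -> Y = 6.93 ✓
All samples match this transformation.

(a) 2T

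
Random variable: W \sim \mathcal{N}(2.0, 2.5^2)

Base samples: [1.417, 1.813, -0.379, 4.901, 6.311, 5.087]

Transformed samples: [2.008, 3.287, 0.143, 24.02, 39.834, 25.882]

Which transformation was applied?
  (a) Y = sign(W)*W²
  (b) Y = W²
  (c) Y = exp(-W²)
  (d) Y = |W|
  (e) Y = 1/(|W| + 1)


Checking option (b) Y = W²:
  W = 1.417 -> Y = 2.008 ✓
  W = 1.813 -> Y = 3.287 ✓
  W = -0.379 -> Y = 0.143 ✓
All samples match this transformation.

(b) W²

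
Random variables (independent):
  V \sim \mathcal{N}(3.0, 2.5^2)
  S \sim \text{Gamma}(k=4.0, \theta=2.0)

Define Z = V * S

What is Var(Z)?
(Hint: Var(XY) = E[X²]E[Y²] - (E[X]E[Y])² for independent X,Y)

Var(XY) = E[X²]E[Y²] - (E[X]E[Y])²
E[V] = 3, Var(V) = 6.25
E[S] = 8, Var(S) = 16
E[V²] = 6.25 + 3² = 15.25
E[S²] = 16 + 8² = 80
Var(Z) = 15.25*80 - (3*8)²
= 1220 - 576 = 644

644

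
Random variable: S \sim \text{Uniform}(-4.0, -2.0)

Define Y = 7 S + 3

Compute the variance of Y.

For Y = aS + b: Var(Y) = a² * Var(S)
Var(S) = (-2 + 4)^2/12 = 0.33333333
Var(Y) = 7² * 0.33333333 = 49 * 0.33333333 = 16.333333

16.333333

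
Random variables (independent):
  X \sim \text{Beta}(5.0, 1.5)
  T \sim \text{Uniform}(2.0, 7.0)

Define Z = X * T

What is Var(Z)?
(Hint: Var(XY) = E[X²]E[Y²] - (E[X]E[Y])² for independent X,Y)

Var(XY) = E[X²]E[Y²] - (E[X]E[Y])²
E[X] = 0.76923077, Var(X) = 0.023668639
E[T] = 4.5, Var(T) = 2.0833333
E[X²] = 0.023668639 + 0.76923077² = 0.61538462
E[T²] = 2.0833333 + 4.5² = 22.333333
Var(Z) = 0.61538462*22.333333 - (0.76923077*4.5)²
= 13.74359 - 11.982249 = 1.7613412

1.7613412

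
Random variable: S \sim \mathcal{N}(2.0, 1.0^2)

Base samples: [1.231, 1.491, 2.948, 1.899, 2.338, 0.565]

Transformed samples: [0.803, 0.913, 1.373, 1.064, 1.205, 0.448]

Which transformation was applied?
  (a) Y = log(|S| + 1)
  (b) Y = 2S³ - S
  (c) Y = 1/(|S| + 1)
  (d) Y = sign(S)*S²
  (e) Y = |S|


Checking option (a) Y = log(|S| + 1):
  S = 1.231 -> Y = 0.803 ✓
  S = 1.491 -> Y = 0.913 ✓
  S = 2.948 -> Y = 1.373 ✓
All samples match this transformation.

(a) log(|S| + 1)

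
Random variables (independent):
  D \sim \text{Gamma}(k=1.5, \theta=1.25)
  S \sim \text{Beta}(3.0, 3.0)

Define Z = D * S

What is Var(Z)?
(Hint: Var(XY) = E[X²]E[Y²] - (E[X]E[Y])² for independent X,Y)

Var(XY) = E[X²]E[Y²] - (E[X]E[Y])²
E[D] = 1.875, Var(D) = 2.34375
E[S] = 0.5, Var(S) = 0.035714286
E[D²] = 2.34375 + 1.875² = 5.859375
E[S²] = 0.035714286 + 0.5² = 0.28571429
Var(Z) = 5.859375*0.28571429 - (1.875*0.5)²
= 1.6741071 - 0.87890625 = 0.79520089

0.79520089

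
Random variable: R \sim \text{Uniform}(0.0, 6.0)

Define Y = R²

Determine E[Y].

Using E[X²] = Var(X) + (E[X])²:
E[R] = 3
Var(R) = (6 - 0)^2/12 = 3
E[R²] = 3 + 3² = 3 + 9 = 12

12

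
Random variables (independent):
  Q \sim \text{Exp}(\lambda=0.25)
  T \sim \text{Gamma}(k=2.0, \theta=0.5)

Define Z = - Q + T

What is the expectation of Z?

E[Z] = -1*E[Q] + 1*E[T]
E[Q] = 4
E[T] = 1
E[Z] = -1*4 + 1*1 = -3

-3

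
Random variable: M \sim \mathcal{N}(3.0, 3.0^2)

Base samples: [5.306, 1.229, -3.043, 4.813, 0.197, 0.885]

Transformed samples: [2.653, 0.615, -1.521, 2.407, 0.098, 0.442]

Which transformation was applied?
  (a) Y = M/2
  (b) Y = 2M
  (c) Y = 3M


Checking option (a) Y = M/2:
  M = 5.306 -> Y = 2.653 ✓
  M = 1.229 -> Y = 0.615 ✓
  M = -3.043 -> Y = -1.521 ✓
All samples match this transformation.

(a) M/2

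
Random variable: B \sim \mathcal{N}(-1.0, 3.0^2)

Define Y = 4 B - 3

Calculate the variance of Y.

For Y = aB + b: Var(Y) = a² * Var(B)
Var(B) = 3.0^2 = 9
Var(Y) = 4² * 9 = 16 * 9 = 144

144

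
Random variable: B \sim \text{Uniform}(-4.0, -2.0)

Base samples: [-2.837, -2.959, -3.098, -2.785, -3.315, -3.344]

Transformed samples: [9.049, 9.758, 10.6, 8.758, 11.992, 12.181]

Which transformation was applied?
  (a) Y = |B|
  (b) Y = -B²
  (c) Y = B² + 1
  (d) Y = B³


Checking option (c) Y = B² + 1:
  B = -2.837 -> Y = 9.049 ✓
  B = -2.959 -> Y = 9.758 ✓
  B = -3.098 -> Y = 10.6 ✓
All samples match this transformation.

(c) B² + 1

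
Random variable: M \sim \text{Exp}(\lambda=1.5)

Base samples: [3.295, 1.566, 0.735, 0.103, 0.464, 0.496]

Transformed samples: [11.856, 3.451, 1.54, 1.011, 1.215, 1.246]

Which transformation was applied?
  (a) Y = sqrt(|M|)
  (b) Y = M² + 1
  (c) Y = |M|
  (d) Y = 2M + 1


Checking option (b) Y = M² + 1:
  M = 3.295 -> Y = 11.856 ✓
  M = 1.566 -> Y = 3.451 ✓
  M = 0.735 -> Y = 1.54 ✓
All samples match this transformation.

(b) M² + 1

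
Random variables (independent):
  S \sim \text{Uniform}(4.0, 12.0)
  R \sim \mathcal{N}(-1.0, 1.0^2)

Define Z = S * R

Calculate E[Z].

For independent RVs: E[XY] = E[X]*E[Y]
E[S] = 8
E[R] = -1
E[Z] = 8 * (-1) = -8

-8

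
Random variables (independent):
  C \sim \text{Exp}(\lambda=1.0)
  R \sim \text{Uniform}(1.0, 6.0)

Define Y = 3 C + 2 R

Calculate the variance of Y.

For independent RVs: Var(aX + bY) = a²Var(X) + b²Var(Y)
Var(C) = 1
Var(R) = 2.0833333
Var(Y) = 3²*1 + 2²*2.0833333
= 9*1 + 4*2.0833333 = 17.333333

17.333333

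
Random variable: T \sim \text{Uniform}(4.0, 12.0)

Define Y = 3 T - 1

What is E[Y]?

For Y = 3T - 1:
E[Y] = 3 * E[T] - 1
E[T] = (4 + 12)/2 = 8
E[Y] = 3 * 8 - 1 = 23

23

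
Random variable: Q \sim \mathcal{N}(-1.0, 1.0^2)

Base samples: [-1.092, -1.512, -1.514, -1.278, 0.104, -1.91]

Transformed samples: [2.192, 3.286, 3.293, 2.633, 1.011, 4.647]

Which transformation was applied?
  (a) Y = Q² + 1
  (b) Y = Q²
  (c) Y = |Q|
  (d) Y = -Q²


Checking option (a) Y = Q² + 1:
  Q = -1.092 -> Y = 2.192 ✓
  Q = -1.512 -> Y = 3.286 ✓
  Q = -1.514 -> Y = 3.293 ✓
All samples match this transformation.

(a) Q² + 1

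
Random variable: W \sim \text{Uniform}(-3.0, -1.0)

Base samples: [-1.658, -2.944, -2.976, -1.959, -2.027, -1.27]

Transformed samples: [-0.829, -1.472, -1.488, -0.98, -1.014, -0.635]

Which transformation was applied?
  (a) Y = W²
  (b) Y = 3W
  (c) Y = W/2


Checking option (c) Y = W/2:
  W = -1.658 -> Y = -0.829 ✓
  W = -2.944 -> Y = -1.472 ✓
  W = -2.976 -> Y = -1.488 ✓
All samples match this transformation.

(c) W/2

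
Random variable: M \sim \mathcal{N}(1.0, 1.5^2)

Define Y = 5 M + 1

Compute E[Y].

For Y = 5M + 1:
E[Y] = 5 * E[M] + 1
E[M] = 1.0 = 1
E[Y] = 5 * 1 + 1 = 6

6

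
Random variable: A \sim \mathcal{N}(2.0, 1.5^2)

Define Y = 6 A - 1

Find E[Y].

For Y = 6A - 1:
E[Y] = 6 * E[A] - 1
E[A] = 2.0 = 2
E[Y] = 6 * 2 - 1 = 11

11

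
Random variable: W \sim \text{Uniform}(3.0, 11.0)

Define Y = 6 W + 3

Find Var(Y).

For Y = aW + b: Var(Y) = a² * Var(W)
Var(W) = (11 - 3)^2/12 = 5.3333333
Var(Y) = 6² * 5.3333333 = 36 * 5.3333333 = 192

192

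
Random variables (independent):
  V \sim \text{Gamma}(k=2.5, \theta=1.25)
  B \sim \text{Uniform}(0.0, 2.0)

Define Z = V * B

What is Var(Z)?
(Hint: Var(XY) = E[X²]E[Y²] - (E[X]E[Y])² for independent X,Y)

Var(XY) = E[X²]E[Y²] - (E[X]E[Y])²
E[V] = 3.125, Var(V) = 3.90625
E[B] = 1, Var(B) = 0.33333333
E[V²] = 3.90625 + 3.125² = 13.671875
E[B²] = 0.33333333 + 1² = 1.3333333
Var(Z) = 13.671875*1.3333333 - (3.125*1)²
= 18.229167 - 9.765625 = 8.4635417

8.4635417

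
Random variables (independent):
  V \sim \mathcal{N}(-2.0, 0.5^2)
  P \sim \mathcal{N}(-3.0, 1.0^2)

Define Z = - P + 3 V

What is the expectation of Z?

E[Z] = 3*E[V] - 1*E[P]
E[V] = -2
E[P] = -3
E[Z] = 3*(-2) - 1*(-3) = -3

-3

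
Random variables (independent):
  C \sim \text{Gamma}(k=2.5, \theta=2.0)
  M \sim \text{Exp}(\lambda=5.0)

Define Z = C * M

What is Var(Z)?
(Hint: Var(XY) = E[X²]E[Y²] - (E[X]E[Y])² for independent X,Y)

Var(XY) = E[X²]E[Y²] - (E[X]E[Y])²
E[C] = 5, Var(C) = 10
E[M] = 0.2, Var(M) = 0.04
E[C²] = 10 + 5² = 35
E[M²] = 0.04 + 0.2² = 0.08
Var(Z) = 35*0.08 - (5*0.2)²
= 2.8 - 1 = 1.8

1.8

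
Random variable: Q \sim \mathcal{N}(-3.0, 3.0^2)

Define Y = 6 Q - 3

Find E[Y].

For Y = 6Q - 3:
E[Y] = 6 * E[Q] - 3
E[Q] = -3.0 = -3
E[Y] = 6 * (-3) - 3 = -21

-21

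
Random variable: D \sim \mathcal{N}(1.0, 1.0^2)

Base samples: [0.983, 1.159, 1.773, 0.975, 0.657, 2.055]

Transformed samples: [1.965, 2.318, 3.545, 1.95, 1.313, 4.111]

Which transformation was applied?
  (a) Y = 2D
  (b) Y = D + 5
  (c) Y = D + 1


Checking option (a) Y = 2D:
  D = 0.983 -> Y = 1.965 ✓
  D = 1.159 -> Y = 2.318 ✓
  D = 1.773 -> Y = 3.545 ✓
All samples match this transformation.

(a) 2D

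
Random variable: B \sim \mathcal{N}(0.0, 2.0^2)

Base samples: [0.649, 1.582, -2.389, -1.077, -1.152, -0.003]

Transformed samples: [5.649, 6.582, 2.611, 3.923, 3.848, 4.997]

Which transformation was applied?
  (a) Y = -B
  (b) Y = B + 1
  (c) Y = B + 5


Checking option (c) Y = B + 5:
  B = 0.649 -> Y = 5.649 ✓
  B = 1.582 -> Y = 6.582 ✓
  B = -2.389 -> Y = 2.611 ✓
All samples match this transformation.

(c) B + 5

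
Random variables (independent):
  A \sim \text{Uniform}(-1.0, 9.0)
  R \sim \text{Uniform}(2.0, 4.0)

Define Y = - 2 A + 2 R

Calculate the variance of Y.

For independent RVs: Var(aX + bY) = a²Var(X) + b²Var(Y)
Var(A) = 8.3333333
Var(R) = 0.33333333
Var(Y) = (-2)²*8.3333333 + 2²*0.33333333
= 4*8.3333333 + 4*0.33333333 = 34.666667

34.666667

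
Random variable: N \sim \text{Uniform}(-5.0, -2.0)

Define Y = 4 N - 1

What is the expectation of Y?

For Y = 4N - 1:
E[Y] = 4 * E[N] - 1
E[N] = (-5 - 2)/2 = -3.5
E[Y] = 4 * (-3.5) - 1 = -15

-15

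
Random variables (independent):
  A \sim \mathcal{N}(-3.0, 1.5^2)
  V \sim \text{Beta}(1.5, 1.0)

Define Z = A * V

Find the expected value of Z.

For independent RVs: E[XY] = E[X]*E[Y]
E[A] = -3
E[V] = 0.6
E[Z] = -3 * 0.6 = -1.8

-1.8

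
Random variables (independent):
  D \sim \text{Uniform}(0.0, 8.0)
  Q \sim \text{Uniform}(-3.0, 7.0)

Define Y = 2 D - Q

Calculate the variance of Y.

For independent RVs: Var(aX + bY) = a²Var(X) + b²Var(Y)
Var(D) = 5.3333333
Var(Q) = 8.3333333
Var(Y) = 2²*5.3333333 + (-1)²*8.3333333
= 4*5.3333333 + 1*8.3333333 = 29.666667

29.666667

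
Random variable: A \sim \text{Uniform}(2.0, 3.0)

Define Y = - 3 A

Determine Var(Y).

For Y = aA + b: Var(Y) = a² * Var(A)
Var(A) = (3 - 2)^2/12 = 0.083333333
Var(Y) = (-3)² * 0.083333333 = 9 * 0.083333333 = 0.75

0.75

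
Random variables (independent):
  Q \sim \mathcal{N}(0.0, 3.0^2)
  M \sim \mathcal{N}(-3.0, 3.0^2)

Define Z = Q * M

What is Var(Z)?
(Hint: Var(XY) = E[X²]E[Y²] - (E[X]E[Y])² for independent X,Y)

Var(XY) = E[X²]E[Y²] - (E[X]E[Y])²
E[Q] = 0, Var(Q) = 9
E[M] = -3, Var(M) = 9
E[Q²] = 9 + 0² = 9
E[M²] = 9 + (-3)² = 18
Var(Z) = 9*18 - (0*(-3))²
= 162 - 0 = 162

162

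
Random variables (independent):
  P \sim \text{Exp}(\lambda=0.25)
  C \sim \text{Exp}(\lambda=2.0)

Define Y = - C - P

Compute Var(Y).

For independent RVs: Var(aX + bY) = a²Var(X) + b²Var(Y)
Var(P) = 16
Var(C) = 0.25
Var(Y) = (-1)²*16 + (-1)²*0.25
= 1*16 + 1*0.25 = 16.25

16.25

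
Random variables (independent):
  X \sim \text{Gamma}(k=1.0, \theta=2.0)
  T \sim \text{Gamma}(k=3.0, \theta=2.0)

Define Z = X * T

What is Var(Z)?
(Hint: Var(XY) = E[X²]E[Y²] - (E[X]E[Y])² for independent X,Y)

Var(XY) = E[X²]E[Y²] - (E[X]E[Y])²
E[X] = 2, Var(X) = 4
E[T] = 6, Var(T) = 12
E[X²] = 4 + 2² = 8
E[T²] = 12 + 6² = 48
Var(Z) = 8*48 - (2*6)²
= 384 - 144 = 240

240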